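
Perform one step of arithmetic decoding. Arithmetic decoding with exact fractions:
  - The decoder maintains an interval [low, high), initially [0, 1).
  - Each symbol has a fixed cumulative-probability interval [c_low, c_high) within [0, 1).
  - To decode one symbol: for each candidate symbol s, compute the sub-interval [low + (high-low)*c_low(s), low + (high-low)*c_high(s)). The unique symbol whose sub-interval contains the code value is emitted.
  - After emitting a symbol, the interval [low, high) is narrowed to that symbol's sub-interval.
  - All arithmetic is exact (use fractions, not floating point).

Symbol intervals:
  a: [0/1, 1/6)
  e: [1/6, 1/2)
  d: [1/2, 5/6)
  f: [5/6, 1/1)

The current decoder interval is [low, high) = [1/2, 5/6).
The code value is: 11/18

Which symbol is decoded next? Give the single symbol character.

Interval width = high − low = 5/6 − 1/2 = 1/3
Scaled code = (code − low) / width = (11/18 − 1/2) / 1/3 = 1/3
  a: [0/1, 1/6) 
  e: [1/6, 1/2) ← scaled code falls here ✓
  d: [1/2, 5/6) 
  f: [5/6, 1/1) 

Answer: e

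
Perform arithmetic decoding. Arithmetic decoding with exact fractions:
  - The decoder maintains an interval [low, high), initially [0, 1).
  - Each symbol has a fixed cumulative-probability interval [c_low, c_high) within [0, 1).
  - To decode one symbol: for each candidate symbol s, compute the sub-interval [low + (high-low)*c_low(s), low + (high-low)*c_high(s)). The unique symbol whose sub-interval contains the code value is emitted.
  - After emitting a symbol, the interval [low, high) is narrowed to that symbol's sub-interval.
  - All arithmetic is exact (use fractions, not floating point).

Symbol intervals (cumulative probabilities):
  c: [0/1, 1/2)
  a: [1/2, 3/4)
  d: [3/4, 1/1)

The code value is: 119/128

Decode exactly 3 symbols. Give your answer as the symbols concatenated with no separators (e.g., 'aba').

Step 1: interval [0/1, 1/1), width = 1/1 - 0/1 = 1/1
  'c': [0/1 + 1/1*0/1, 0/1 + 1/1*1/2) = [0/1, 1/2)
  'a': [0/1 + 1/1*1/2, 0/1 + 1/1*3/4) = [1/2, 3/4)
  'd': [0/1 + 1/1*3/4, 0/1 + 1/1*1/1) = [3/4, 1/1) <- contains code 119/128
  emit 'd', narrow to [3/4, 1/1)
Step 2: interval [3/4, 1/1), width = 1/1 - 3/4 = 1/4
  'c': [3/4 + 1/4*0/1, 3/4 + 1/4*1/2) = [3/4, 7/8)
  'a': [3/4 + 1/4*1/2, 3/4 + 1/4*3/4) = [7/8, 15/16) <- contains code 119/128
  'd': [3/4 + 1/4*3/4, 3/4 + 1/4*1/1) = [15/16, 1/1)
  emit 'a', narrow to [7/8, 15/16)
Step 3: interval [7/8, 15/16), width = 15/16 - 7/8 = 1/16
  'c': [7/8 + 1/16*0/1, 7/8 + 1/16*1/2) = [7/8, 29/32)
  'a': [7/8 + 1/16*1/2, 7/8 + 1/16*3/4) = [29/32, 59/64)
  'd': [7/8 + 1/16*3/4, 7/8 + 1/16*1/1) = [59/64, 15/16) <- contains code 119/128
  emit 'd', narrow to [59/64, 15/16)

Answer: dad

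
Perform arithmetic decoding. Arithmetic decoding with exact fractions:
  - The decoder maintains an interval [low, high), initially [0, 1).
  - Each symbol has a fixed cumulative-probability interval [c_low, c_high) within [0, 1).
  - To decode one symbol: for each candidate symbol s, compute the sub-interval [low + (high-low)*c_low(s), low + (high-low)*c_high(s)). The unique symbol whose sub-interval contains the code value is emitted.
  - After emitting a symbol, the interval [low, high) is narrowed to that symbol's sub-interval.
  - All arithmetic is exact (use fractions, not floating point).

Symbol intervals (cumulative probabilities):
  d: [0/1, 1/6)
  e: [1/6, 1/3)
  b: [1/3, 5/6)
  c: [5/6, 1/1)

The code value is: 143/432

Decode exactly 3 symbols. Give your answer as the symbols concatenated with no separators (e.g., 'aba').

Answer: ecc

Derivation:
Step 1: interval [0/1, 1/1), width = 1/1 - 0/1 = 1/1
  'd': [0/1 + 1/1*0/1, 0/1 + 1/1*1/6) = [0/1, 1/6)
  'e': [0/1 + 1/1*1/6, 0/1 + 1/1*1/3) = [1/6, 1/3) <- contains code 143/432
  'b': [0/1 + 1/1*1/3, 0/1 + 1/1*5/6) = [1/3, 5/6)
  'c': [0/1 + 1/1*5/6, 0/1 + 1/1*1/1) = [5/6, 1/1)
  emit 'e', narrow to [1/6, 1/3)
Step 2: interval [1/6, 1/3), width = 1/3 - 1/6 = 1/6
  'd': [1/6 + 1/6*0/1, 1/6 + 1/6*1/6) = [1/6, 7/36)
  'e': [1/6 + 1/6*1/6, 1/6 + 1/6*1/3) = [7/36, 2/9)
  'b': [1/6 + 1/6*1/3, 1/6 + 1/6*5/6) = [2/9, 11/36)
  'c': [1/6 + 1/6*5/6, 1/6 + 1/6*1/1) = [11/36, 1/3) <- contains code 143/432
  emit 'c', narrow to [11/36, 1/3)
Step 3: interval [11/36, 1/3), width = 1/3 - 11/36 = 1/36
  'd': [11/36 + 1/36*0/1, 11/36 + 1/36*1/6) = [11/36, 67/216)
  'e': [11/36 + 1/36*1/6, 11/36 + 1/36*1/3) = [67/216, 17/54)
  'b': [11/36 + 1/36*1/3, 11/36 + 1/36*5/6) = [17/54, 71/216)
  'c': [11/36 + 1/36*5/6, 11/36 + 1/36*1/1) = [71/216, 1/3) <- contains code 143/432
  emit 'c', narrow to [71/216, 1/3)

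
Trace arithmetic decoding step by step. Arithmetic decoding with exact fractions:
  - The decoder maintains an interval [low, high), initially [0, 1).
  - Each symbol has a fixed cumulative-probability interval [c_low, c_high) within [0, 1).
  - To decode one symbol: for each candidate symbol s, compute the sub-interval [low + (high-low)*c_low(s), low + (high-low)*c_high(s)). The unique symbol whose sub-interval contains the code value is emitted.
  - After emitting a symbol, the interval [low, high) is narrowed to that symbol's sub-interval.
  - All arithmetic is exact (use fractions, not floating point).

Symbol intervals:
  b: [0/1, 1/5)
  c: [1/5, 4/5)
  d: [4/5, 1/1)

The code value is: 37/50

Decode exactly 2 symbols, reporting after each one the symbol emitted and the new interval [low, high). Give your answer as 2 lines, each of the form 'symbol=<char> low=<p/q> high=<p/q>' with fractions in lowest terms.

Answer: symbol=c low=1/5 high=4/5
symbol=d low=17/25 high=4/5

Derivation:
Step 1: interval [0/1, 1/1), width = 1/1 - 0/1 = 1/1
  'b': [0/1 + 1/1*0/1, 0/1 + 1/1*1/5) = [0/1, 1/5)
  'c': [0/1 + 1/1*1/5, 0/1 + 1/1*4/5) = [1/5, 4/5) <- contains code 37/50
  'd': [0/1 + 1/1*4/5, 0/1 + 1/1*1/1) = [4/5, 1/1)
  emit 'c', narrow to [1/5, 4/5)
Step 2: interval [1/5, 4/5), width = 4/5 - 1/5 = 3/5
  'b': [1/5 + 3/5*0/1, 1/5 + 3/5*1/5) = [1/5, 8/25)
  'c': [1/5 + 3/5*1/5, 1/5 + 3/5*4/5) = [8/25, 17/25)
  'd': [1/5 + 3/5*4/5, 1/5 + 3/5*1/1) = [17/25, 4/5) <- contains code 37/50
  emit 'd', narrow to [17/25, 4/5)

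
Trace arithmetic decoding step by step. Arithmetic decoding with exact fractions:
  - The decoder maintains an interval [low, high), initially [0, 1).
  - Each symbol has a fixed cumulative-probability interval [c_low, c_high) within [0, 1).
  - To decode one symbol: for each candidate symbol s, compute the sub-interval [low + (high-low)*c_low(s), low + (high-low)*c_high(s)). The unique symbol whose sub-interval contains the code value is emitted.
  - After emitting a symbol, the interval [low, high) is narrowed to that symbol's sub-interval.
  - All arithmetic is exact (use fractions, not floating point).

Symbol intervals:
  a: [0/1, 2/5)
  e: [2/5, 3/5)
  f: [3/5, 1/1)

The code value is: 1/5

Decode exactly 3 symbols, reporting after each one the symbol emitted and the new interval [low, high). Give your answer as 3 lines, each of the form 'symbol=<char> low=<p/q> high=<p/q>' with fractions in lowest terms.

Answer: symbol=a low=0/1 high=2/5
symbol=e low=4/25 high=6/25
symbol=e low=24/125 high=26/125

Derivation:
Step 1: interval [0/1, 1/1), width = 1/1 - 0/1 = 1/1
  'a': [0/1 + 1/1*0/1, 0/1 + 1/1*2/5) = [0/1, 2/5) <- contains code 1/5
  'e': [0/1 + 1/1*2/5, 0/1 + 1/1*3/5) = [2/5, 3/5)
  'f': [0/1 + 1/1*3/5, 0/1 + 1/1*1/1) = [3/5, 1/1)
  emit 'a', narrow to [0/1, 2/5)
Step 2: interval [0/1, 2/5), width = 2/5 - 0/1 = 2/5
  'a': [0/1 + 2/5*0/1, 0/1 + 2/5*2/5) = [0/1, 4/25)
  'e': [0/1 + 2/5*2/5, 0/1 + 2/5*3/5) = [4/25, 6/25) <- contains code 1/5
  'f': [0/1 + 2/5*3/5, 0/1 + 2/5*1/1) = [6/25, 2/5)
  emit 'e', narrow to [4/25, 6/25)
Step 3: interval [4/25, 6/25), width = 6/25 - 4/25 = 2/25
  'a': [4/25 + 2/25*0/1, 4/25 + 2/25*2/5) = [4/25, 24/125)
  'e': [4/25 + 2/25*2/5, 4/25 + 2/25*3/5) = [24/125, 26/125) <- contains code 1/5
  'f': [4/25 + 2/25*3/5, 4/25 + 2/25*1/1) = [26/125, 6/25)
  emit 'e', narrow to [24/125, 26/125)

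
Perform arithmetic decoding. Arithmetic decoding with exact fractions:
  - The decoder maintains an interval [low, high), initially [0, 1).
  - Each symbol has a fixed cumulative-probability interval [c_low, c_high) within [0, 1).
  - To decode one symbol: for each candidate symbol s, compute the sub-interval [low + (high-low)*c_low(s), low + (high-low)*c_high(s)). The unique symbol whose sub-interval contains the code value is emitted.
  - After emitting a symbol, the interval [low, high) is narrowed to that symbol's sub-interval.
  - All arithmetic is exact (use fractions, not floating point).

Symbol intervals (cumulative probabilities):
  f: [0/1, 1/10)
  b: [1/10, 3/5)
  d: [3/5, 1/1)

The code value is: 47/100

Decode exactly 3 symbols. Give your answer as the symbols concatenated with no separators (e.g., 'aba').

Answer: bdb

Derivation:
Step 1: interval [0/1, 1/1), width = 1/1 - 0/1 = 1/1
  'f': [0/1 + 1/1*0/1, 0/1 + 1/1*1/10) = [0/1, 1/10)
  'b': [0/1 + 1/1*1/10, 0/1 + 1/1*3/5) = [1/10, 3/5) <- contains code 47/100
  'd': [0/1 + 1/1*3/5, 0/1 + 1/1*1/1) = [3/5, 1/1)
  emit 'b', narrow to [1/10, 3/5)
Step 2: interval [1/10, 3/5), width = 3/5 - 1/10 = 1/2
  'f': [1/10 + 1/2*0/1, 1/10 + 1/2*1/10) = [1/10, 3/20)
  'b': [1/10 + 1/2*1/10, 1/10 + 1/2*3/5) = [3/20, 2/5)
  'd': [1/10 + 1/2*3/5, 1/10 + 1/2*1/1) = [2/5, 3/5) <- contains code 47/100
  emit 'd', narrow to [2/5, 3/5)
Step 3: interval [2/5, 3/5), width = 3/5 - 2/5 = 1/5
  'f': [2/5 + 1/5*0/1, 2/5 + 1/5*1/10) = [2/5, 21/50)
  'b': [2/5 + 1/5*1/10, 2/5 + 1/5*3/5) = [21/50, 13/25) <- contains code 47/100
  'd': [2/5 + 1/5*3/5, 2/5 + 1/5*1/1) = [13/25, 3/5)
  emit 'b', narrow to [21/50, 13/25)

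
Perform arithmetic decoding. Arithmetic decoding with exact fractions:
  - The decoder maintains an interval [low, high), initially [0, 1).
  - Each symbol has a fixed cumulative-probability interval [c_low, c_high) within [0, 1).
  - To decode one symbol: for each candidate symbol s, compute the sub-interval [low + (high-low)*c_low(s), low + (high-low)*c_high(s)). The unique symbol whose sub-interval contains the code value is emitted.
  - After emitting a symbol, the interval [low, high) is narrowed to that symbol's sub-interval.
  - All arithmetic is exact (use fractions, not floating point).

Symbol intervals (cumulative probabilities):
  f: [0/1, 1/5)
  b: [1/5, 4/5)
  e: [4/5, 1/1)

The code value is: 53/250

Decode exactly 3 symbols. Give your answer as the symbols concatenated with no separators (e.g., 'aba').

Step 1: interval [0/1, 1/1), width = 1/1 - 0/1 = 1/1
  'f': [0/1 + 1/1*0/1, 0/1 + 1/1*1/5) = [0/1, 1/5)
  'b': [0/1 + 1/1*1/5, 0/1 + 1/1*4/5) = [1/5, 4/5) <- contains code 53/250
  'e': [0/1 + 1/1*4/5, 0/1 + 1/1*1/1) = [4/5, 1/1)
  emit 'b', narrow to [1/5, 4/5)
Step 2: interval [1/5, 4/5), width = 4/5 - 1/5 = 3/5
  'f': [1/5 + 3/5*0/1, 1/5 + 3/5*1/5) = [1/5, 8/25) <- contains code 53/250
  'b': [1/5 + 3/5*1/5, 1/5 + 3/5*4/5) = [8/25, 17/25)
  'e': [1/5 + 3/5*4/5, 1/5 + 3/5*1/1) = [17/25, 4/5)
  emit 'f', narrow to [1/5, 8/25)
Step 3: interval [1/5, 8/25), width = 8/25 - 1/5 = 3/25
  'f': [1/5 + 3/25*0/1, 1/5 + 3/25*1/5) = [1/5, 28/125) <- contains code 53/250
  'b': [1/5 + 3/25*1/5, 1/5 + 3/25*4/5) = [28/125, 37/125)
  'e': [1/5 + 3/25*4/5, 1/5 + 3/25*1/1) = [37/125, 8/25)
  emit 'f', narrow to [1/5, 28/125)

Answer: bff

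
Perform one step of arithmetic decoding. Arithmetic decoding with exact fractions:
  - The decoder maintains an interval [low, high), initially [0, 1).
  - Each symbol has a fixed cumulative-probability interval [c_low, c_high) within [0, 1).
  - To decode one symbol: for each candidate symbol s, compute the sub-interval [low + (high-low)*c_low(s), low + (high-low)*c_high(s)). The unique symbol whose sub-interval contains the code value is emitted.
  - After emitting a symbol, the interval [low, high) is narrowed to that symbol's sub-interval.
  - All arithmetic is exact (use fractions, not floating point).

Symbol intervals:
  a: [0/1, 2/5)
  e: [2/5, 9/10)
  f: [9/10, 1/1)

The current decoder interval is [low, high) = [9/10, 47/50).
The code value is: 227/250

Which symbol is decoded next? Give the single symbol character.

Interval width = high − low = 47/50 − 9/10 = 1/25
Scaled code = (code − low) / width = (227/250 − 9/10) / 1/25 = 1/5
  a: [0/1, 2/5) ← scaled code falls here ✓
  e: [2/5, 9/10) 
  f: [9/10, 1/1) 

Answer: a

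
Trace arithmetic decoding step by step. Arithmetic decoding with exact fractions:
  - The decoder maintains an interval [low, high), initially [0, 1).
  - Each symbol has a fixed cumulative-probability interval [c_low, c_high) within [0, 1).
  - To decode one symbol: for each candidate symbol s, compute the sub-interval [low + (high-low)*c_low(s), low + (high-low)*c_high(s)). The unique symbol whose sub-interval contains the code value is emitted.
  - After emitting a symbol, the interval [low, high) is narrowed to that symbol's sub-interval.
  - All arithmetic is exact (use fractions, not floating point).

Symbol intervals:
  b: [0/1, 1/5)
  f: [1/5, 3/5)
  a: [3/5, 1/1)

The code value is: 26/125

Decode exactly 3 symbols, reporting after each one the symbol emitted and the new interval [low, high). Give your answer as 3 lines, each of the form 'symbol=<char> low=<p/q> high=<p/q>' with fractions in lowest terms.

Step 1: interval [0/1, 1/1), width = 1/1 - 0/1 = 1/1
  'b': [0/1 + 1/1*0/1, 0/1 + 1/1*1/5) = [0/1, 1/5)
  'f': [0/1 + 1/1*1/5, 0/1 + 1/1*3/5) = [1/5, 3/5) <- contains code 26/125
  'a': [0/1 + 1/1*3/5, 0/1 + 1/1*1/1) = [3/5, 1/1)
  emit 'f', narrow to [1/5, 3/5)
Step 2: interval [1/5, 3/5), width = 3/5 - 1/5 = 2/5
  'b': [1/5 + 2/5*0/1, 1/5 + 2/5*1/5) = [1/5, 7/25) <- contains code 26/125
  'f': [1/5 + 2/5*1/5, 1/5 + 2/5*3/5) = [7/25, 11/25)
  'a': [1/5 + 2/5*3/5, 1/5 + 2/5*1/1) = [11/25, 3/5)
  emit 'b', narrow to [1/5, 7/25)
Step 3: interval [1/5, 7/25), width = 7/25 - 1/5 = 2/25
  'b': [1/5 + 2/25*0/1, 1/5 + 2/25*1/5) = [1/5, 27/125) <- contains code 26/125
  'f': [1/5 + 2/25*1/5, 1/5 + 2/25*3/5) = [27/125, 31/125)
  'a': [1/5 + 2/25*3/5, 1/5 + 2/25*1/1) = [31/125, 7/25)
  emit 'b', narrow to [1/5, 27/125)

Answer: symbol=f low=1/5 high=3/5
symbol=b low=1/5 high=7/25
symbol=b low=1/5 high=27/125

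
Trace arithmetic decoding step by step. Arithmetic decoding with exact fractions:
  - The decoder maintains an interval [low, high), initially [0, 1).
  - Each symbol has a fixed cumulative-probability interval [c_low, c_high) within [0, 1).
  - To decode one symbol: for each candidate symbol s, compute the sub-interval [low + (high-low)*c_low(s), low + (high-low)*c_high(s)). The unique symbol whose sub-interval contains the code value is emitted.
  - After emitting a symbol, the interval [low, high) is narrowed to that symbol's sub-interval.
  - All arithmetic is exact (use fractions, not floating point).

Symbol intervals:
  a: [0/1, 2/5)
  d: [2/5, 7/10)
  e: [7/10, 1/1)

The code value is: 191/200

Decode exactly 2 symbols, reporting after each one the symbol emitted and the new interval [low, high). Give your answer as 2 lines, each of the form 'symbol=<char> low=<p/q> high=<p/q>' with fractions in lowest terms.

Answer: symbol=e low=7/10 high=1/1
symbol=e low=91/100 high=1/1

Derivation:
Step 1: interval [0/1, 1/1), width = 1/1 - 0/1 = 1/1
  'a': [0/1 + 1/1*0/1, 0/1 + 1/1*2/5) = [0/1, 2/5)
  'd': [0/1 + 1/1*2/5, 0/1 + 1/1*7/10) = [2/5, 7/10)
  'e': [0/1 + 1/1*7/10, 0/1 + 1/1*1/1) = [7/10, 1/1) <- contains code 191/200
  emit 'e', narrow to [7/10, 1/1)
Step 2: interval [7/10, 1/1), width = 1/1 - 7/10 = 3/10
  'a': [7/10 + 3/10*0/1, 7/10 + 3/10*2/5) = [7/10, 41/50)
  'd': [7/10 + 3/10*2/5, 7/10 + 3/10*7/10) = [41/50, 91/100)
  'e': [7/10 + 3/10*7/10, 7/10 + 3/10*1/1) = [91/100, 1/1) <- contains code 191/200
  emit 'e', narrow to [91/100, 1/1)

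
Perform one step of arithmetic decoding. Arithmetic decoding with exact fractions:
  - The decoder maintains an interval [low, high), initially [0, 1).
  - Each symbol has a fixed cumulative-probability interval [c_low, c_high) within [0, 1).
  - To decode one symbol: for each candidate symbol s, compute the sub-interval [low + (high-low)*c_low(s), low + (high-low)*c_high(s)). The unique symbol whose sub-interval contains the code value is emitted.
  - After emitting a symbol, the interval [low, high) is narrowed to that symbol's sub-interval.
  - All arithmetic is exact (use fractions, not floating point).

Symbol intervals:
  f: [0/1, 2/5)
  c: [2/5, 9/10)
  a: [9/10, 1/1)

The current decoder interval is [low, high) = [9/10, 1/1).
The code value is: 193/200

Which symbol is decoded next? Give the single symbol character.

Answer: c

Derivation:
Interval width = high − low = 1/1 − 9/10 = 1/10
Scaled code = (code − low) / width = (193/200 − 9/10) / 1/10 = 13/20
  f: [0/1, 2/5) 
  c: [2/5, 9/10) ← scaled code falls here ✓
  a: [9/10, 1/1) 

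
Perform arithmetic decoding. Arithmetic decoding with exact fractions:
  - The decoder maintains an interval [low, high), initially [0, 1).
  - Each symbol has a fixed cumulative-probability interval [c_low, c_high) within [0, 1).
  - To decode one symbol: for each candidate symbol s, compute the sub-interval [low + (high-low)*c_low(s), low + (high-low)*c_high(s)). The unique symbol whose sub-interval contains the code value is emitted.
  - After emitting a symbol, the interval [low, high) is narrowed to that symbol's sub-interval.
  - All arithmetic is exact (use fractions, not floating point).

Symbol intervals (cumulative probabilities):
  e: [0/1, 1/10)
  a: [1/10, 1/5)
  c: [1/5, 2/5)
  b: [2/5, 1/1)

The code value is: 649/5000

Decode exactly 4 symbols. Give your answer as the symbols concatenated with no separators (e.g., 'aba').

Answer: acba

Derivation:
Step 1: interval [0/1, 1/1), width = 1/1 - 0/1 = 1/1
  'e': [0/1 + 1/1*0/1, 0/1 + 1/1*1/10) = [0/1, 1/10)
  'a': [0/1 + 1/1*1/10, 0/1 + 1/1*1/5) = [1/10, 1/5) <- contains code 649/5000
  'c': [0/1 + 1/1*1/5, 0/1 + 1/1*2/5) = [1/5, 2/5)
  'b': [0/1 + 1/1*2/5, 0/1 + 1/1*1/1) = [2/5, 1/1)
  emit 'a', narrow to [1/10, 1/5)
Step 2: interval [1/10, 1/5), width = 1/5 - 1/10 = 1/10
  'e': [1/10 + 1/10*0/1, 1/10 + 1/10*1/10) = [1/10, 11/100)
  'a': [1/10 + 1/10*1/10, 1/10 + 1/10*1/5) = [11/100, 3/25)
  'c': [1/10 + 1/10*1/5, 1/10 + 1/10*2/5) = [3/25, 7/50) <- contains code 649/5000
  'b': [1/10 + 1/10*2/5, 1/10 + 1/10*1/1) = [7/50, 1/5)
  emit 'c', narrow to [3/25, 7/50)
Step 3: interval [3/25, 7/50), width = 7/50 - 3/25 = 1/50
  'e': [3/25 + 1/50*0/1, 3/25 + 1/50*1/10) = [3/25, 61/500)
  'a': [3/25 + 1/50*1/10, 3/25 + 1/50*1/5) = [61/500, 31/250)
  'c': [3/25 + 1/50*1/5, 3/25 + 1/50*2/5) = [31/250, 16/125)
  'b': [3/25 + 1/50*2/5, 3/25 + 1/50*1/1) = [16/125, 7/50) <- contains code 649/5000
  emit 'b', narrow to [16/125, 7/50)
Step 4: interval [16/125, 7/50), width = 7/50 - 16/125 = 3/250
  'e': [16/125 + 3/250*0/1, 16/125 + 3/250*1/10) = [16/125, 323/2500)
  'a': [16/125 + 3/250*1/10, 16/125 + 3/250*1/5) = [323/2500, 163/1250) <- contains code 649/5000
  'c': [16/125 + 3/250*1/5, 16/125 + 3/250*2/5) = [163/1250, 83/625)
  'b': [16/125 + 3/250*2/5, 16/125 + 3/250*1/1) = [83/625, 7/50)
  emit 'a', narrow to [323/2500, 163/1250)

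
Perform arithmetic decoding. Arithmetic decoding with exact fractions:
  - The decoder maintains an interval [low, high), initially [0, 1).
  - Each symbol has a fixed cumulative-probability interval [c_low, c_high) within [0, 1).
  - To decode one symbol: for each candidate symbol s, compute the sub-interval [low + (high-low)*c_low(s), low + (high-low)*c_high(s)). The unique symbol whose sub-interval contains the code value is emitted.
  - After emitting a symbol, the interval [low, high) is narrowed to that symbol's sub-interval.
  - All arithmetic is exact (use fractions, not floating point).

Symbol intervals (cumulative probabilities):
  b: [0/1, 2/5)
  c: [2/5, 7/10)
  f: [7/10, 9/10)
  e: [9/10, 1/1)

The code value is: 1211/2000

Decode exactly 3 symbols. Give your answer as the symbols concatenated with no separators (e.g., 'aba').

Step 1: interval [0/1, 1/1), width = 1/1 - 0/1 = 1/1
  'b': [0/1 + 1/1*0/1, 0/1 + 1/1*2/5) = [0/1, 2/5)
  'c': [0/1 + 1/1*2/5, 0/1 + 1/1*7/10) = [2/5, 7/10) <- contains code 1211/2000
  'f': [0/1 + 1/1*7/10, 0/1 + 1/1*9/10) = [7/10, 9/10)
  'e': [0/1 + 1/1*9/10, 0/1 + 1/1*1/1) = [9/10, 1/1)
  emit 'c', narrow to [2/5, 7/10)
Step 2: interval [2/5, 7/10), width = 7/10 - 2/5 = 3/10
  'b': [2/5 + 3/10*0/1, 2/5 + 3/10*2/5) = [2/5, 13/25)
  'c': [2/5 + 3/10*2/5, 2/5 + 3/10*7/10) = [13/25, 61/100) <- contains code 1211/2000
  'f': [2/5 + 3/10*7/10, 2/5 + 3/10*9/10) = [61/100, 67/100)
  'e': [2/5 + 3/10*9/10, 2/5 + 3/10*1/1) = [67/100, 7/10)
  emit 'c', narrow to [13/25, 61/100)
Step 3: interval [13/25, 61/100), width = 61/100 - 13/25 = 9/100
  'b': [13/25 + 9/100*0/1, 13/25 + 9/100*2/5) = [13/25, 139/250)
  'c': [13/25 + 9/100*2/5, 13/25 + 9/100*7/10) = [139/250, 583/1000)
  'f': [13/25 + 9/100*7/10, 13/25 + 9/100*9/10) = [583/1000, 601/1000)
  'e': [13/25 + 9/100*9/10, 13/25 + 9/100*1/1) = [601/1000, 61/100) <- contains code 1211/2000
  emit 'e', narrow to [601/1000, 61/100)

Answer: cce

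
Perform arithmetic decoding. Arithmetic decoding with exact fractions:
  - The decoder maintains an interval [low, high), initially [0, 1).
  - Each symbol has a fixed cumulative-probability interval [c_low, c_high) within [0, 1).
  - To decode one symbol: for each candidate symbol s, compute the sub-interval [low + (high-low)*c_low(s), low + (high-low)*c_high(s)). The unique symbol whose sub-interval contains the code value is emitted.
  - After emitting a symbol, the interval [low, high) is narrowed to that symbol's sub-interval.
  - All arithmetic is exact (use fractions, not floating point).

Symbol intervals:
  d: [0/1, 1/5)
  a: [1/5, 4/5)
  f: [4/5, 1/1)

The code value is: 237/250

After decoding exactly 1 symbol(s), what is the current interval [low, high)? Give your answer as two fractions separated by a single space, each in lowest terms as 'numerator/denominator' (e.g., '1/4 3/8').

Step 1: interval [0/1, 1/1), width = 1/1 - 0/1 = 1/1
  'd': [0/1 + 1/1*0/1, 0/1 + 1/1*1/5) = [0/1, 1/5)
  'a': [0/1 + 1/1*1/5, 0/1 + 1/1*4/5) = [1/5, 4/5)
  'f': [0/1 + 1/1*4/5, 0/1 + 1/1*1/1) = [4/5, 1/1) <- contains code 237/250
  emit 'f', narrow to [4/5, 1/1)

Answer: 4/5 1/1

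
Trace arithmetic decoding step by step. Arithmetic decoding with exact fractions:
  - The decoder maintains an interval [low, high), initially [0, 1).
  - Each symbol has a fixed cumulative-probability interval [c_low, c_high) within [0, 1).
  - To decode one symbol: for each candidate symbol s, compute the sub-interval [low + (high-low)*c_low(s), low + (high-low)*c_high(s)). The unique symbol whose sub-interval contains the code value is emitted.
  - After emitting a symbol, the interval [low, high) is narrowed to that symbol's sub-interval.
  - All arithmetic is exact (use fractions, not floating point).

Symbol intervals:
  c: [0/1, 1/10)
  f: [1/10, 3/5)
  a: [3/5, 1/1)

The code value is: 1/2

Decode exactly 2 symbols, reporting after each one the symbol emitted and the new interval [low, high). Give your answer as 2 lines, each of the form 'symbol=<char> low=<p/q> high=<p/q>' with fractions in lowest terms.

Answer: symbol=f low=1/10 high=3/5
symbol=a low=2/5 high=3/5

Derivation:
Step 1: interval [0/1, 1/1), width = 1/1 - 0/1 = 1/1
  'c': [0/1 + 1/1*0/1, 0/1 + 1/1*1/10) = [0/1, 1/10)
  'f': [0/1 + 1/1*1/10, 0/1 + 1/1*3/5) = [1/10, 3/5) <- contains code 1/2
  'a': [0/1 + 1/1*3/5, 0/1 + 1/1*1/1) = [3/5, 1/1)
  emit 'f', narrow to [1/10, 3/5)
Step 2: interval [1/10, 3/5), width = 3/5 - 1/10 = 1/2
  'c': [1/10 + 1/2*0/1, 1/10 + 1/2*1/10) = [1/10, 3/20)
  'f': [1/10 + 1/2*1/10, 1/10 + 1/2*3/5) = [3/20, 2/5)
  'a': [1/10 + 1/2*3/5, 1/10 + 1/2*1/1) = [2/5, 3/5) <- contains code 1/2
  emit 'a', narrow to [2/5, 3/5)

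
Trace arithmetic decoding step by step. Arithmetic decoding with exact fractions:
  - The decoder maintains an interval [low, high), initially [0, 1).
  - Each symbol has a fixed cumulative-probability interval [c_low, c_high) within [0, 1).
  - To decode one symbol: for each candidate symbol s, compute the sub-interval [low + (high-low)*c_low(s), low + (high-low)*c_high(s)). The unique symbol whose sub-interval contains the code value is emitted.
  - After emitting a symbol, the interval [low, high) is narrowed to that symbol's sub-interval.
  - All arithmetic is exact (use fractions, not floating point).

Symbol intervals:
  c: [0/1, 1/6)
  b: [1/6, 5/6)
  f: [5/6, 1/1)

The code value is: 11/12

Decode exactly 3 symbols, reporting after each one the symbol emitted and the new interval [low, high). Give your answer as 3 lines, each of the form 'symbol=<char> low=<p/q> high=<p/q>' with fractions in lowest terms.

Answer: symbol=f low=5/6 high=1/1
symbol=b low=31/36 high=35/36
symbol=b low=95/108 high=103/108

Derivation:
Step 1: interval [0/1, 1/1), width = 1/1 - 0/1 = 1/1
  'c': [0/1 + 1/1*0/1, 0/1 + 1/1*1/6) = [0/1, 1/6)
  'b': [0/1 + 1/1*1/6, 0/1 + 1/1*5/6) = [1/6, 5/6)
  'f': [0/1 + 1/1*5/6, 0/1 + 1/1*1/1) = [5/6, 1/1) <- contains code 11/12
  emit 'f', narrow to [5/6, 1/1)
Step 2: interval [5/6, 1/1), width = 1/1 - 5/6 = 1/6
  'c': [5/6 + 1/6*0/1, 5/6 + 1/6*1/6) = [5/6, 31/36)
  'b': [5/6 + 1/6*1/6, 5/6 + 1/6*5/6) = [31/36, 35/36) <- contains code 11/12
  'f': [5/6 + 1/6*5/6, 5/6 + 1/6*1/1) = [35/36, 1/1)
  emit 'b', narrow to [31/36, 35/36)
Step 3: interval [31/36, 35/36), width = 35/36 - 31/36 = 1/9
  'c': [31/36 + 1/9*0/1, 31/36 + 1/9*1/6) = [31/36, 95/108)
  'b': [31/36 + 1/9*1/6, 31/36 + 1/9*5/6) = [95/108, 103/108) <- contains code 11/12
  'f': [31/36 + 1/9*5/6, 31/36 + 1/9*1/1) = [103/108, 35/36)
  emit 'b', narrow to [95/108, 103/108)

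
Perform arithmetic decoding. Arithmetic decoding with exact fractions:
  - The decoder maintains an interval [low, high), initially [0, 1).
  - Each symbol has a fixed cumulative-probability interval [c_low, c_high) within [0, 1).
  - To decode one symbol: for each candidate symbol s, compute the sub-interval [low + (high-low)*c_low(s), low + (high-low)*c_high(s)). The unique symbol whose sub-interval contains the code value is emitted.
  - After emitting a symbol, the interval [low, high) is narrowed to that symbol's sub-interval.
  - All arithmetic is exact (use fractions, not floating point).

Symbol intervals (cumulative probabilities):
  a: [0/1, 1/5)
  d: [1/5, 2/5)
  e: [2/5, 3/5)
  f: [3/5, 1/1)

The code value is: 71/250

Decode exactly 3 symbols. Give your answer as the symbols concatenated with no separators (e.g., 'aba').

Step 1: interval [0/1, 1/1), width = 1/1 - 0/1 = 1/1
  'a': [0/1 + 1/1*0/1, 0/1 + 1/1*1/5) = [0/1, 1/5)
  'd': [0/1 + 1/1*1/5, 0/1 + 1/1*2/5) = [1/5, 2/5) <- contains code 71/250
  'e': [0/1 + 1/1*2/5, 0/1 + 1/1*3/5) = [2/5, 3/5)
  'f': [0/1 + 1/1*3/5, 0/1 + 1/1*1/1) = [3/5, 1/1)
  emit 'd', narrow to [1/5, 2/5)
Step 2: interval [1/5, 2/5), width = 2/5 - 1/5 = 1/5
  'a': [1/5 + 1/5*0/1, 1/5 + 1/5*1/5) = [1/5, 6/25)
  'd': [1/5 + 1/5*1/5, 1/5 + 1/5*2/5) = [6/25, 7/25)
  'e': [1/5 + 1/5*2/5, 1/5 + 1/5*3/5) = [7/25, 8/25) <- contains code 71/250
  'f': [1/5 + 1/5*3/5, 1/5 + 1/5*1/1) = [8/25, 2/5)
  emit 'e', narrow to [7/25, 8/25)
Step 3: interval [7/25, 8/25), width = 8/25 - 7/25 = 1/25
  'a': [7/25 + 1/25*0/1, 7/25 + 1/25*1/5) = [7/25, 36/125) <- contains code 71/250
  'd': [7/25 + 1/25*1/5, 7/25 + 1/25*2/5) = [36/125, 37/125)
  'e': [7/25 + 1/25*2/5, 7/25 + 1/25*3/5) = [37/125, 38/125)
  'f': [7/25 + 1/25*3/5, 7/25 + 1/25*1/1) = [38/125, 8/25)
  emit 'a', narrow to [7/25, 36/125)

Answer: dea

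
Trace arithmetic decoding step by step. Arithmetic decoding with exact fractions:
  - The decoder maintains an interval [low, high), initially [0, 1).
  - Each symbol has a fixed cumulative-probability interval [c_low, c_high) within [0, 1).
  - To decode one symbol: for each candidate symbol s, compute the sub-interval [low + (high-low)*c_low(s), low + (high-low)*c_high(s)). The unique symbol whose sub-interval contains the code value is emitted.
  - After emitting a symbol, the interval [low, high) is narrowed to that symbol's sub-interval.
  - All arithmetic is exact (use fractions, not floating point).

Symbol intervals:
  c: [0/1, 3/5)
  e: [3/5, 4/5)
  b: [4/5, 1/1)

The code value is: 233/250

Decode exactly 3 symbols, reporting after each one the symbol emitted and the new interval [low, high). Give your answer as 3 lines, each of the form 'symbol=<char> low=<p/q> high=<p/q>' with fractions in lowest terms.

Answer: symbol=b low=4/5 high=1/1
symbol=e low=23/25 high=24/25
symbol=c low=23/25 high=118/125

Derivation:
Step 1: interval [0/1, 1/1), width = 1/1 - 0/1 = 1/1
  'c': [0/1 + 1/1*0/1, 0/1 + 1/1*3/5) = [0/1, 3/5)
  'e': [0/1 + 1/1*3/5, 0/1 + 1/1*4/5) = [3/5, 4/5)
  'b': [0/1 + 1/1*4/5, 0/1 + 1/1*1/1) = [4/5, 1/1) <- contains code 233/250
  emit 'b', narrow to [4/5, 1/1)
Step 2: interval [4/5, 1/1), width = 1/1 - 4/5 = 1/5
  'c': [4/5 + 1/5*0/1, 4/5 + 1/5*3/5) = [4/5, 23/25)
  'e': [4/5 + 1/5*3/5, 4/5 + 1/5*4/5) = [23/25, 24/25) <- contains code 233/250
  'b': [4/5 + 1/5*4/5, 4/5 + 1/5*1/1) = [24/25, 1/1)
  emit 'e', narrow to [23/25, 24/25)
Step 3: interval [23/25, 24/25), width = 24/25 - 23/25 = 1/25
  'c': [23/25 + 1/25*0/1, 23/25 + 1/25*3/5) = [23/25, 118/125) <- contains code 233/250
  'e': [23/25 + 1/25*3/5, 23/25 + 1/25*4/5) = [118/125, 119/125)
  'b': [23/25 + 1/25*4/5, 23/25 + 1/25*1/1) = [119/125, 24/25)
  emit 'c', narrow to [23/25, 118/125)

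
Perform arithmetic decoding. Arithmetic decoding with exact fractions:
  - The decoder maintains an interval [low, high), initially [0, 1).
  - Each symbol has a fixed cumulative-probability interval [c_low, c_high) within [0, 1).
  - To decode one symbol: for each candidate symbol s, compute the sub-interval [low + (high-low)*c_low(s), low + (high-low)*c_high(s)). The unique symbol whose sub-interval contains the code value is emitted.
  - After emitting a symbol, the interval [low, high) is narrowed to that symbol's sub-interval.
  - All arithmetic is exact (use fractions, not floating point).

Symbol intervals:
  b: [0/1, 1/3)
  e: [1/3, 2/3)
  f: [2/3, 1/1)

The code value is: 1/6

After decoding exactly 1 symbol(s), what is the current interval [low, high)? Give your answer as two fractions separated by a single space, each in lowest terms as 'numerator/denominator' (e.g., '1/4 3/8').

Answer: 0/1 1/3

Derivation:
Step 1: interval [0/1, 1/1), width = 1/1 - 0/1 = 1/1
  'b': [0/1 + 1/1*0/1, 0/1 + 1/1*1/3) = [0/1, 1/3) <- contains code 1/6
  'e': [0/1 + 1/1*1/3, 0/1 + 1/1*2/3) = [1/3, 2/3)
  'f': [0/1 + 1/1*2/3, 0/1 + 1/1*1/1) = [2/3, 1/1)
  emit 'b', narrow to [0/1, 1/3)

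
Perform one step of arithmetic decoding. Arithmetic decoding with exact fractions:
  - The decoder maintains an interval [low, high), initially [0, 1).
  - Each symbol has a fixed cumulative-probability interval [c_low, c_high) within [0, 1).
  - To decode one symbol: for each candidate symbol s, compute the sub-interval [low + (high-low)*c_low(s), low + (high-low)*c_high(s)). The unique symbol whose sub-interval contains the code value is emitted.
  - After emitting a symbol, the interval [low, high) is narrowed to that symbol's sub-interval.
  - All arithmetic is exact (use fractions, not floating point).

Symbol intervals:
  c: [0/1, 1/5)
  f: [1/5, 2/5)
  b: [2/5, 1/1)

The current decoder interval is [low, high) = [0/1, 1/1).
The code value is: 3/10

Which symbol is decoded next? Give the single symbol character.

Answer: f

Derivation:
Interval width = high − low = 1/1 − 0/1 = 1/1
Scaled code = (code − low) / width = (3/10 − 0/1) / 1/1 = 3/10
  c: [0/1, 1/5) 
  f: [1/5, 2/5) ← scaled code falls here ✓
  b: [2/5, 1/1) 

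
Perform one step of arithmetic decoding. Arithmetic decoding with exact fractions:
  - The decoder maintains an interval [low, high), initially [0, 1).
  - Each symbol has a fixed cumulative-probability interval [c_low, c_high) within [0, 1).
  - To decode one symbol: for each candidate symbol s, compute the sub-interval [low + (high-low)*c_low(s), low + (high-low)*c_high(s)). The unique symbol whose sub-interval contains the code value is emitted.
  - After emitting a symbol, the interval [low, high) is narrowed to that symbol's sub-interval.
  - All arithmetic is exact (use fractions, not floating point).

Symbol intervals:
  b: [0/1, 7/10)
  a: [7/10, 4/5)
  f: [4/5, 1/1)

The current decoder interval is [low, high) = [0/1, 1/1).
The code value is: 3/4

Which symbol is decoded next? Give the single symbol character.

Interval width = high − low = 1/1 − 0/1 = 1/1
Scaled code = (code − low) / width = (3/4 − 0/1) / 1/1 = 3/4
  b: [0/1, 7/10) 
  a: [7/10, 4/5) ← scaled code falls here ✓
  f: [4/5, 1/1) 

Answer: a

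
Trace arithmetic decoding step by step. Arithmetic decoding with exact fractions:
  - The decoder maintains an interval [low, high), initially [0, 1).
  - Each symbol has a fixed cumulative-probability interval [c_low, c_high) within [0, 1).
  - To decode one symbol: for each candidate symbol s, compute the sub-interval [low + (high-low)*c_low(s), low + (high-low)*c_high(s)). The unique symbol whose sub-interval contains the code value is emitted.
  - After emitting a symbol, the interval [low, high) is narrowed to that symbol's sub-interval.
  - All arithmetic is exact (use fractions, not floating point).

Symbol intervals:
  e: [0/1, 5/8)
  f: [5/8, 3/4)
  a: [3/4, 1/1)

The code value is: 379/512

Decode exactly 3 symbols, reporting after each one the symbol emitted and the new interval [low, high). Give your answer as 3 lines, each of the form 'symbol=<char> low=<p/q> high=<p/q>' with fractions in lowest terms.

Answer: symbol=f low=5/8 high=3/4
symbol=a low=23/32 high=3/4
symbol=f low=189/256 high=95/128

Derivation:
Step 1: interval [0/1, 1/1), width = 1/1 - 0/1 = 1/1
  'e': [0/1 + 1/1*0/1, 0/1 + 1/1*5/8) = [0/1, 5/8)
  'f': [0/1 + 1/1*5/8, 0/1 + 1/1*3/4) = [5/8, 3/4) <- contains code 379/512
  'a': [0/1 + 1/1*3/4, 0/1 + 1/1*1/1) = [3/4, 1/1)
  emit 'f', narrow to [5/8, 3/4)
Step 2: interval [5/8, 3/4), width = 3/4 - 5/8 = 1/8
  'e': [5/8 + 1/8*0/1, 5/8 + 1/8*5/8) = [5/8, 45/64)
  'f': [5/8 + 1/8*5/8, 5/8 + 1/8*3/4) = [45/64, 23/32)
  'a': [5/8 + 1/8*3/4, 5/8 + 1/8*1/1) = [23/32, 3/4) <- contains code 379/512
  emit 'a', narrow to [23/32, 3/4)
Step 3: interval [23/32, 3/4), width = 3/4 - 23/32 = 1/32
  'e': [23/32 + 1/32*0/1, 23/32 + 1/32*5/8) = [23/32, 189/256)
  'f': [23/32 + 1/32*5/8, 23/32 + 1/32*3/4) = [189/256, 95/128) <- contains code 379/512
  'a': [23/32 + 1/32*3/4, 23/32 + 1/32*1/1) = [95/128, 3/4)
  emit 'f', narrow to [189/256, 95/128)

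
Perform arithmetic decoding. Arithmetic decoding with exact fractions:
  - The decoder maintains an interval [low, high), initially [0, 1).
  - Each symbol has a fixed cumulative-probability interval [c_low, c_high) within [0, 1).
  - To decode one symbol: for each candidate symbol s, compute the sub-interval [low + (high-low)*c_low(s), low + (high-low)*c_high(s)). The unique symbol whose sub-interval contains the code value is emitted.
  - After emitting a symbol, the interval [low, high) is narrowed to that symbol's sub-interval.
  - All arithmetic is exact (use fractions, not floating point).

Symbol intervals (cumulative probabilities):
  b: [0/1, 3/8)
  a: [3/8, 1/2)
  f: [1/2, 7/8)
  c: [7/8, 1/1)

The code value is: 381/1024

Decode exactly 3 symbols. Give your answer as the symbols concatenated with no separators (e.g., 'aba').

Answer: bcc

Derivation:
Step 1: interval [0/1, 1/1), width = 1/1 - 0/1 = 1/1
  'b': [0/1 + 1/1*0/1, 0/1 + 1/1*3/8) = [0/1, 3/8) <- contains code 381/1024
  'a': [0/1 + 1/1*3/8, 0/1 + 1/1*1/2) = [3/8, 1/2)
  'f': [0/1 + 1/1*1/2, 0/1 + 1/1*7/8) = [1/2, 7/8)
  'c': [0/1 + 1/1*7/8, 0/1 + 1/1*1/1) = [7/8, 1/1)
  emit 'b', narrow to [0/1, 3/8)
Step 2: interval [0/1, 3/8), width = 3/8 - 0/1 = 3/8
  'b': [0/1 + 3/8*0/1, 0/1 + 3/8*3/8) = [0/1, 9/64)
  'a': [0/1 + 3/8*3/8, 0/1 + 3/8*1/2) = [9/64, 3/16)
  'f': [0/1 + 3/8*1/2, 0/1 + 3/8*7/8) = [3/16, 21/64)
  'c': [0/1 + 3/8*7/8, 0/1 + 3/8*1/1) = [21/64, 3/8) <- contains code 381/1024
  emit 'c', narrow to [21/64, 3/8)
Step 3: interval [21/64, 3/8), width = 3/8 - 21/64 = 3/64
  'b': [21/64 + 3/64*0/1, 21/64 + 3/64*3/8) = [21/64, 177/512)
  'a': [21/64 + 3/64*3/8, 21/64 + 3/64*1/2) = [177/512, 45/128)
  'f': [21/64 + 3/64*1/2, 21/64 + 3/64*7/8) = [45/128, 189/512)
  'c': [21/64 + 3/64*7/8, 21/64 + 3/64*1/1) = [189/512, 3/8) <- contains code 381/1024
  emit 'c', narrow to [189/512, 3/8)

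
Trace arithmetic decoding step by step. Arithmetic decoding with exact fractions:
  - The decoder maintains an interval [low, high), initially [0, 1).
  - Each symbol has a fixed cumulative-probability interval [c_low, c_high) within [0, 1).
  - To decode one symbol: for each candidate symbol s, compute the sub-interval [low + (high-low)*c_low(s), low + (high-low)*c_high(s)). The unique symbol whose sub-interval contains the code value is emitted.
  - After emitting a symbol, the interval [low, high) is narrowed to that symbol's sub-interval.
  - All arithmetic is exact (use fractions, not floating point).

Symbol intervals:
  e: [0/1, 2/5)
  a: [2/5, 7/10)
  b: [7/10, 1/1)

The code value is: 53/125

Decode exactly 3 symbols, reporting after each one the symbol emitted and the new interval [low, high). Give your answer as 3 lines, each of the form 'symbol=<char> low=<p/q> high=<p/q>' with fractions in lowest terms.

Step 1: interval [0/1, 1/1), width = 1/1 - 0/1 = 1/1
  'e': [0/1 + 1/1*0/1, 0/1 + 1/1*2/5) = [0/1, 2/5)
  'a': [0/1 + 1/1*2/5, 0/1 + 1/1*7/10) = [2/5, 7/10) <- contains code 53/125
  'b': [0/1 + 1/1*7/10, 0/1 + 1/1*1/1) = [7/10, 1/1)
  emit 'a', narrow to [2/5, 7/10)
Step 2: interval [2/5, 7/10), width = 7/10 - 2/5 = 3/10
  'e': [2/5 + 3/10*0/1, 2/5 + 3/10*2/5) = [2/5, 13/25) <- contains code 53/125
  'a': [2/5 + 3/10*2/5, 2/5 + 3/10*7/10) = [13/25, 61/100)
  'b': [2/5 + 3/10*7/10, 2/5 + 3/10*1/1) = [61/100, 7/10)
  emit 'e', narrow to [2/5, 13/25)
Step 3: interval [2/5, 13/25), width = 13/25 - 2/5 = 3/25
  'e': [2/5 + 3/25*0/1, 2/5 + 3/25*2/5) = [2/5, 56/125) <- contains code 53/125
  'a': [2/5 + 3/25*2/5, 2/5 + 3/25*7/10) = [56/125, 121/250)
  'b': [2/5 + 3/25*7/10, 2/5 + 3/25*1/1) = [121/250, 13/25)
  emit 'e', narrow to [2/5, 56/125)

Answer: symbol=a low=2/5 high=7/10
symbol=e low=2/5 high=13/25
symbol=e low=2/5 high=56/125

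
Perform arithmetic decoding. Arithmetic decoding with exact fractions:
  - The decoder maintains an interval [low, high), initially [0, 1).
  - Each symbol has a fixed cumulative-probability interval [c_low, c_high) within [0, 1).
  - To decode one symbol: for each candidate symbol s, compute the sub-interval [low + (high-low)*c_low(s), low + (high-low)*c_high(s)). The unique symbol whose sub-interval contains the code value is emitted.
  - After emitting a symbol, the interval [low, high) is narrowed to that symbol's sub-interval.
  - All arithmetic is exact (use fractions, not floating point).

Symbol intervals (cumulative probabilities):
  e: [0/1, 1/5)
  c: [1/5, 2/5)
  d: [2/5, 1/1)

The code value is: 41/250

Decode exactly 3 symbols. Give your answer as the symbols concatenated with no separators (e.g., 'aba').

Step 1: interval [0/1, 1/1), width = 1/1 - 0/1 = 1/1
  'e': [0/1 + 1/1*0/1, 0/1 + 1/1*1/5) = [0/1, 1/5) <- contains code 41/250
  'c': [0/1 + 1/1*1/5, 0/1 + 1/1*2/5) = [1/5, 2/5)
  'd': [0/1 + 1/1*2/5, 0/1 + 1/1*1/1) = [2/5, 1/1)
  emit 'e', narrow to [0/1, 1/5)
Step 2: interval [0/1, 1/5), width = 1/5 - 0/1 = 1/5
  'e': [0/1 + 1/5*0/1, 0/1 + 1/5*1/5) = [0/1, 1/25)
  'c': [0/1 + 1/5*1/5, 0/1 + 1/5*2/5) = [1/25, 2/25)
  'd': [0/1 + 1/5*2/5, 0/1 + 1/5*1/1) = [2/25, 1/5) <- contains code 41/250
  emit 'd', narrow to [2/25, 1/5)
Step 3: interval [2/25, 1/5), width = 1/5 - 2/25 = 3/25
  'e': [2/25 + 3/25*0/1, 2/25 + 3/25*1/5) = [2/25, 13/125)
  'c': [2/25 + 3/25*1/5, 2/25 + 3/25*2/5) = [13/125, 16/125)
  'd': [2/25 + 3/25*2/5, 2/25 + 3/25*1/1) = [16/125, 1/5) <- contains code 41/250
  emit 'd', narrow to [16/125, 1/5)

Answer: edd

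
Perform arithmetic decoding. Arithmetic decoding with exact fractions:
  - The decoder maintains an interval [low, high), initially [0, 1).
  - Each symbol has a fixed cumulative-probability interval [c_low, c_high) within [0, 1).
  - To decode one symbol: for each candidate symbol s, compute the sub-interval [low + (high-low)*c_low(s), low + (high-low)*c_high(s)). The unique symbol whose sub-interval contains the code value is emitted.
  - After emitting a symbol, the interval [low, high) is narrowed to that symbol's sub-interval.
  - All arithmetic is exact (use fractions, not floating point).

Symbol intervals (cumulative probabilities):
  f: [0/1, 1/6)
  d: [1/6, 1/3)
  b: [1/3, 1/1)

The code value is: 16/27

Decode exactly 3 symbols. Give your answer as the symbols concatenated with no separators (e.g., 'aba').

Answer: bbf

Derivation:
Step 1: interval [0/1, 1/1), width = 1/1 - 0/1 = 1/1
  'f': [0/1 + 1/1*0/1, 0/1 + 1/1*1/6) = [0/1, 1/6)
  'd': [0/1 + 1/1*1/6, 0/1 + 1/1*1/3) = [1/6, 1/3)
  'b': [0/1 + 1/1*1/3, 0/1 + 1/1*1/1) = [1/3, 1/1) <- contains code 16/27
  emit 'b', narrow to [1/3, 1/1)
Step 2: interval [1/3, 1/1), width = 1/1 - 1/3 = 2/3
  'f': [1/3 + 2/3*0/1, 1/3 + 2/3*1/6) = [1/3, 4/9)
  'd': [1/3 + 2/3*1/6, 1/3 + 2/3*1/3) = [4/9, 5/9)
  'b': [1/3 + 2/3*1/3, 1/3 + 2/3*1/1) = [5/9, 1/1) <- contains code 16/27
  emit 'b', narrow to [5/9, 1/1)
Step 3: interval [5/9, 1/1), width = 1/1 - 5/9 = 4/9
  'f': [5/9 + 4/9*0/1, 5/9 + 4/9*1/6) = [5/9, 17/27) <- contains code 16/27
  'd': [5/9 + 4/9*1/6, 5/9 + 4/9*1/3) = [17/27, 19/27)
  'b': [5/9 + 4/9*1/3, 5/9 + 4/9*1/1) = [19/27, 1/1)
  emit 'f', narrow to [5/9, 17/27)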